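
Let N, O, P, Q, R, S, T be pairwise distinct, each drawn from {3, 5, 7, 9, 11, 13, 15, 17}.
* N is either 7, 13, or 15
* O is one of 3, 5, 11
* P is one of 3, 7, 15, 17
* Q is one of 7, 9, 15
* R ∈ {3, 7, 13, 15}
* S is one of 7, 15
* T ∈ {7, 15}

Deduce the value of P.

S and T share exactly the 2 values {7, 15}; by pigeonhole those values go to them, so strike 7, 15 from N, P, Q, R.
N must be 13 (only option left). Eliminate 13 elsewhere: R.
That leaves Q = 9.
R must be 3 (only option left). So O, P can't be 3.
So P = 17.

17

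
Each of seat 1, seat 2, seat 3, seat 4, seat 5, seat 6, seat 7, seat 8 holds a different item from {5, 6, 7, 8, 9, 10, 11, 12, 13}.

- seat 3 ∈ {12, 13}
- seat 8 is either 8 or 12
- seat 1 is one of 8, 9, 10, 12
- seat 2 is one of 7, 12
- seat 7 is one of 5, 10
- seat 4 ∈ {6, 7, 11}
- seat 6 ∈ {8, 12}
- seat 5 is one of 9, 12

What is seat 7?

seat 6 and seat 8 between them cover only {8, 12} — a naked pair. Remove those values from seat 1, seat 2, seat 3, seat 5.
seat 2's domain is down to {7}, so seat 2 = 7. Remove 7 from seat 4.
That leaves seat 3 = 13.
That leaves seat 5 = 9. Strike 9 from seat 1.
seat 1 must be 10 (only option left). Remove 10 from seat 7.
So seat 7 = 5.

5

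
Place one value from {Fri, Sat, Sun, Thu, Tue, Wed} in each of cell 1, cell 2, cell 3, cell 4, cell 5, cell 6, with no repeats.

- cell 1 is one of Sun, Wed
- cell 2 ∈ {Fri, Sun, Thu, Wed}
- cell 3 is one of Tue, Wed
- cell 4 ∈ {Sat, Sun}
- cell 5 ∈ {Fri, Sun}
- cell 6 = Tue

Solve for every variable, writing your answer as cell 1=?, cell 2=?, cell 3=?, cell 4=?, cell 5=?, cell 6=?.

cell 1=Sun, cell 2=Thu, cell 3=Wed, cell 4=Sat, cell 5=Fri, cell 6=Tue

cell 6 has just one choice, so cell 6 = Tue. Remove Tue from cell 3.
cell 3's domain is down to {Wed}, so cell 3 = Wed. Remove Wed from cell 1, cell 2.
That leaves cell 1 = Sun. Strike Sun from cell 2, cell 4, cell 5.
cell 4 has just one choice, so cell 4 = Sat.
cell 5 must be Fri (only option left). Strike Fri from cell 2.
That leaves cell 2 = Thu.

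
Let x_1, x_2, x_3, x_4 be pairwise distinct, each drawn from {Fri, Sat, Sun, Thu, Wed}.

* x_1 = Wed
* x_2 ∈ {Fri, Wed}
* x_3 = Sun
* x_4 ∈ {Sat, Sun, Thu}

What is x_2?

Fri

x_1 must be Wed (only option left). Strike Wed from x_2.
So x_2 = Fri.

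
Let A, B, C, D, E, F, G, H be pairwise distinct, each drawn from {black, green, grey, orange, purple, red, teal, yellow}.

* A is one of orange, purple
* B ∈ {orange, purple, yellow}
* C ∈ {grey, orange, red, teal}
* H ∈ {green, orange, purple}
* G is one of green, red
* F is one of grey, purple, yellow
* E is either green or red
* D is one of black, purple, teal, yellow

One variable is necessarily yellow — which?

The 8 variables together cover exactly {black, green, grey, orange, purple, red, teal, yellow} — 8 values for 8 variables — and black appears only in D's list, so D = black.
The 7 still-open variables draw from only 7 values {green, grey, orange, purple, red, teal, yellow}, so each is used; only C can be teal, hence C = teal.
The 6 still-open variables together cover exactly {green, grey, orange, purple, red, yellow} — 6 values for 6 variables — and grey appears only in F's list, so F = grey.
The 5 still-open variables together cover exactly {green, orange, purple, red, yellow} — 5 values for 5 variables — and yellow appears only in B's list, so B = yellow.

B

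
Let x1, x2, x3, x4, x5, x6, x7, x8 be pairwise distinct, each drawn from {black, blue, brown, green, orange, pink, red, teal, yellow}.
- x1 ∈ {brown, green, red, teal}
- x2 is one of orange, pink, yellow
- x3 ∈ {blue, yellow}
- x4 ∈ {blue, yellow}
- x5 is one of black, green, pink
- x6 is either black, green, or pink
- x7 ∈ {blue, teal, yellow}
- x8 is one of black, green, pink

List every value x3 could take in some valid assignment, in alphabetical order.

The 2 variables x3 and x4 are confined to {blue, yellow}, which locks those values in; drop them from x2, x7.
x7 must be teal (only option left). Remove teal from x1.
x5, x6, x8 share exactly the 3 values {black, green, pink}; by pigeonhole those values go to them, so strike black, green, pink from x1, x2.
x2 has just one choice, so x2 = orange.
No further eliminations apply; x3 can still be any of blue, yellow.

blue, yellow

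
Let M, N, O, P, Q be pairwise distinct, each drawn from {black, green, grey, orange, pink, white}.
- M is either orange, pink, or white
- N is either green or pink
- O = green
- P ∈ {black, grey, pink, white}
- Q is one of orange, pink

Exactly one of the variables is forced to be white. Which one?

M

O has just one choice, so O = green. Remove green from N.
N has just one choice, so N = pink. So M, P, Q can't be pink.
Q must be orange (only option left). So M can't be orange.
So white goes to M.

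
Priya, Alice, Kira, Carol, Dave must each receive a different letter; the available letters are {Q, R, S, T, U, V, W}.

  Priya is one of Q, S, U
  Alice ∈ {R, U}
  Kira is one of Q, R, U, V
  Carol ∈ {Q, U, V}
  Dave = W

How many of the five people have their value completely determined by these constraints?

1

Dave's domain is down to {W}, so Dave = W.
Determined: Dave=W. The other people each still have more than one consistent value. That makes 1.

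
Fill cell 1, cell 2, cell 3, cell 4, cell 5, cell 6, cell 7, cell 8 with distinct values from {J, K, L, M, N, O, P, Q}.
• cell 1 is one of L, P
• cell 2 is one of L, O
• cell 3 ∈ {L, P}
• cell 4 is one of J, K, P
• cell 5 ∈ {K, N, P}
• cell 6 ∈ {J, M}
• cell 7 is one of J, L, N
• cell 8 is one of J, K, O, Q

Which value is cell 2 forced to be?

O

The 8 variables together cover exactly {J, K, L, M, N, O, P, Q} — 8 values for 8 variables — and M appears only in cell 6's list, so cell 6 = M.
The 7 still-open variables together cover exactly {J, K, L, N, O, P, Q} — 7 values for 7 variables — and Q appears only in cell 8's list, so cell 8 = Q.
The 6 still-open variables together cover exactly {J, K, L, N, O, P} — 6 values for 6 variables — and O appears only in cell 2's list, so cell 2 = O.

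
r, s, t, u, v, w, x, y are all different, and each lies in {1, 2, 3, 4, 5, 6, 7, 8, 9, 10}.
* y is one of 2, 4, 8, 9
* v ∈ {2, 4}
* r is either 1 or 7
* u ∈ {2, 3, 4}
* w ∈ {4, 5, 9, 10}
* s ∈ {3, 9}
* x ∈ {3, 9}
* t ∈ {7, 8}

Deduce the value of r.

s and x share exactly the 2 values {3, 9}; by pigeonhole those values go to them, so strike 3, 9 from u, w, y.
u and v between them cover only {2, 4} — a naked pair. Remove those values from w, y.
y must be 8 (only option left). Strike 8 from t.
t's domain is down to {7}, so t = 7. Strike 7 from r.
So r = 1.

1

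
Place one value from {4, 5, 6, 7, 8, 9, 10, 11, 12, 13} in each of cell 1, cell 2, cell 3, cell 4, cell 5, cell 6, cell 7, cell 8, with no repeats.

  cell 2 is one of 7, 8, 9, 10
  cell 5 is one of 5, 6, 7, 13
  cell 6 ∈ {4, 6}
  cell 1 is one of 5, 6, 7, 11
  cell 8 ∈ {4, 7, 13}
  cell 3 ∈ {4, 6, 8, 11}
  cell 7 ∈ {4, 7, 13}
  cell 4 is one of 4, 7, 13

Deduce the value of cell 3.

cell 4, cell 7, cell 8 between them cover only {4, 7, 13} — a naked triple. Remove those values from cell 1, cell 2, cell 3, cell 5, cell 6.
cell 6 has just one choice, so cell 6 = 6. Eliminate 6 elsewhere: cell 1, cell 3, cell 5.
cell 5 must be 5 (only option left). So cell 1 can't be 5.
cell 1 has just one choice, so cell 1 = 11. Remove 11 from cell 3.
So cell 3 = 8.

8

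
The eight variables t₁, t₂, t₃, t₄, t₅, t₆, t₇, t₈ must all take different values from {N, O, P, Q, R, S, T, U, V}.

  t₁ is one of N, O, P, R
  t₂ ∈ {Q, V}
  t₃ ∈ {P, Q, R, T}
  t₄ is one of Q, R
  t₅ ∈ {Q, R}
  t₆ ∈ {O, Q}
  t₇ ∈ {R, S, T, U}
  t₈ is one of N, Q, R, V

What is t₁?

The 2 variables t₄ and t₅ are confined to {Q, R}, which locks those values in; drop them from t₁, t₂, t₃, t₆, t₇, t₈.
t₂ has just one choice, so t₂ = V. So t₈ can't be V.
t₆ must be O (only option left). Eliminate O elsewhere: t₁.
t₈'s domain is down to {N}, so t₈ = N. So t₁ can't be N.
So t₁ = P.

P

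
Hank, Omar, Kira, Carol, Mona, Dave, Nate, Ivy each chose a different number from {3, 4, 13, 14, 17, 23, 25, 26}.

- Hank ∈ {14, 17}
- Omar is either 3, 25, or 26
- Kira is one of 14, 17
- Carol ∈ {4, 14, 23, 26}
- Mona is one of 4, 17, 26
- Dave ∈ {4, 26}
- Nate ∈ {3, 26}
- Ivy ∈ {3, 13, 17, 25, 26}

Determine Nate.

3

Among the 8 variables, 13 fits only Ivy (and all 8 values in {3, 4, 13, 14, 17, 23, 25, 26} must be used), so Ivy = 13.
The 7 still-open variables together cover exactly {3, 4, 14, 17, 23, 25, 26} — 7 values for 7 variables — and 23 appears only in Carol's list, so Carol = 23.
Among the 6 still-open variables, 25 fits only Omar (and all 6 values in {3, 4, 14, 17, 25, 26} must be used), so Omar = 25.
The 5 still-open variables together cover exactly {3, 4, 14, 17, 26} — 5 values for 5 variables — and 3 appears only in Nate's list, so Nate = 3.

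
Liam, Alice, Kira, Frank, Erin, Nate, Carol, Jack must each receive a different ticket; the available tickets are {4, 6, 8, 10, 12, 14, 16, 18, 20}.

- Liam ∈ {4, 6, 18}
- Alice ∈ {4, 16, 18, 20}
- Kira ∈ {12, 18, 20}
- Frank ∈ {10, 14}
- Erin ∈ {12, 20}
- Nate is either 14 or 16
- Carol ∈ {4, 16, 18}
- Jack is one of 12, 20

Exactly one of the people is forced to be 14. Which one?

Nate

The 8 variables together cover exactly {4, 6, 10, 12, 14, 16, 18, 20} — 8 values for 8 variables — and 6 appears only in Liam's list, so Liam = 6.
Among the 7 still-open variables, 10 fits only Frank (and all 7 values in {4, 10, 12, 14, 16, 18, 20} must be used), so Frank = 10.
Among the 6 still-open variables, 14 fits only Nate (and all 6 values in {4, 12, 14, 16, 18, 20} must be used), so Nate = 14.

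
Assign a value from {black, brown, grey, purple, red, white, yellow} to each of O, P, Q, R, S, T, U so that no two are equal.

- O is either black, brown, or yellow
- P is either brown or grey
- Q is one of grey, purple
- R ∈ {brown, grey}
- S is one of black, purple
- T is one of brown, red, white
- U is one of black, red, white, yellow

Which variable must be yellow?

The 2 variables P and R are confined to {brown, grey}, which locks those values in; drop them from O, Q, T.
Q must be purple (only option left). Eliminate purple elsewhere: S.
S must be black (only option left). So O, U can't be black.
So yellow goes to O.

O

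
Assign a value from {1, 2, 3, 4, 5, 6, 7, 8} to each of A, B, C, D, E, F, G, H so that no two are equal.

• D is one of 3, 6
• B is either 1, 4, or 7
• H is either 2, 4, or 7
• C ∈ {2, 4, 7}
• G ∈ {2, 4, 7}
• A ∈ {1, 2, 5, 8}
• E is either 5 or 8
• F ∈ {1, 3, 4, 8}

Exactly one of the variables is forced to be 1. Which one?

B

Among the 8 variables, 6 fits only D (and all 8 values in {1, 2, 3, 4, 5, 6, 7, 8} must be used), so D = 6.
The 7 still-open variables draw from only 7 values {1, 2, 3, 4, 5, 7, 8}, so each is used; only F can be 3, hence F = 3.
C, G, H share exactly the 3 values {2, 4, 7}; by pigeonhole those values go to them, so strike 2, 4, 7 from A, B.
So 1 goes to B.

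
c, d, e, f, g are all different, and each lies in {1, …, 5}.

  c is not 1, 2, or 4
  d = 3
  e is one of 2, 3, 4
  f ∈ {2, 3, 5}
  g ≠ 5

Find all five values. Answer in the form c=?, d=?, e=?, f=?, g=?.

d must be 3 (only option left). Eliminate 3 elsewhere: c, e, f, g.
That leaves c = 5. Remove 5 from f.
f must be 2 (only option left). So e, g can't be 2.
e's domain is down to {4}, so e = 4. Remove 4 from g.
g must be 1 (only option left).

c=5, d=3, e=4, f=2, g=1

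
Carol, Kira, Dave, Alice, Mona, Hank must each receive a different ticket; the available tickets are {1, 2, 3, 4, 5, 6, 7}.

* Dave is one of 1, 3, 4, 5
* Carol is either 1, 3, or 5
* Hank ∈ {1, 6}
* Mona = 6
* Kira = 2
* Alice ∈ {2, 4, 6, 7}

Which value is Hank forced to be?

1

Kira must be 2 (only option left). Remove 2 from Alice.
Mona's domain is down to {6}, so Mona = 6. So Alice, Hank can't be 6.
So Hank = 1.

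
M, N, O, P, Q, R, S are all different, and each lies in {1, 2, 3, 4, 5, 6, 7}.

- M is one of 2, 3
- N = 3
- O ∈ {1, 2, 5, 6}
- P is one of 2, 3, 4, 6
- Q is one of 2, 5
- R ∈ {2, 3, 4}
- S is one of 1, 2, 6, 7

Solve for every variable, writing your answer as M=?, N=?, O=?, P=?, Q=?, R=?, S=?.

N must be 3 (only option left). Eliminate 3 elsewhere: M, P, R.
M must be 2 (only option left). Eliminate 2 elsewhere: O, P, Q, R, S.
Q has just one choice, so Q = 5. Strike 5 from O.
R has just one choice, so R = 4. Eliminate 4 elsewhere: P.
That leaves P = 6. Strike 6 from O, S.
O's domain is down to {1}, so O = 1. Eliminate 1 elsewhere: S.
S has just one choice, so S = 7.

M=2, N=3, O=1, P=6, Q=5, R=4, S=7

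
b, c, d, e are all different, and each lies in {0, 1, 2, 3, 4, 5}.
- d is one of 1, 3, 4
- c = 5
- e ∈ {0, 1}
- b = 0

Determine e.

b must be 0 (only option left). So e can't be 0.
So e = 1.

1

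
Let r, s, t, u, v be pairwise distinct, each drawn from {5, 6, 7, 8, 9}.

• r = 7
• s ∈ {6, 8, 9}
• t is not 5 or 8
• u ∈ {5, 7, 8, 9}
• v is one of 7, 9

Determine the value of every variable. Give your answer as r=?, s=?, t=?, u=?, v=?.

r=7, s=8, t=6, u=5, v=9

r's domain is down to {7}, so r = 7. Remove 7 from t, u, v.
That leaves v = 9. Remove 9 from s, t, u.
That leaves t = 6. Eliminate 6 elsewhere: s.
s's domain is down to {8}, so s = 8. Eliminate 8 elsewhere: u.
u's domain is down to {5}, so u = 5.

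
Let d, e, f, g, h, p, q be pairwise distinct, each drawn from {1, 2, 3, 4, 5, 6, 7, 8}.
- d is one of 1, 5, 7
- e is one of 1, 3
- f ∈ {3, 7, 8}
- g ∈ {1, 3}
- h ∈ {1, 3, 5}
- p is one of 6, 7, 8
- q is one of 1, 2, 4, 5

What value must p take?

6

e and g share exactly the 2 values {1, 3}; by pigeonhole those values go to them, so strike 1, 3 from d, f, h, q.
h has just one choice, so h = 5. Strike 5 from d, q.
d must be 7 (only option left). Remove 7 from f, p.
f must be 8 (only option left). Remove 8 from p.
So p = 6.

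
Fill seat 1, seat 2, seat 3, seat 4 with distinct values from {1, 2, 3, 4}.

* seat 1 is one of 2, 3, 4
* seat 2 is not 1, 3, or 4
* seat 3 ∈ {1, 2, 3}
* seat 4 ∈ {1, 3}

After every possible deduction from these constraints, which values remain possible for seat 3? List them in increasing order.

seat 2's domain is down to {2}, so seat 2 = 2. Eliminate 2 elsewhere: seat 1, seat 3.
The 3 still-open variables draw from only 3 values {1, 3, 4}, so each is used; only seat 1 can be 4, hence seat 1 = 4.
No further eliminations apply; seat 3 can still be any of 1, 3.

1, 3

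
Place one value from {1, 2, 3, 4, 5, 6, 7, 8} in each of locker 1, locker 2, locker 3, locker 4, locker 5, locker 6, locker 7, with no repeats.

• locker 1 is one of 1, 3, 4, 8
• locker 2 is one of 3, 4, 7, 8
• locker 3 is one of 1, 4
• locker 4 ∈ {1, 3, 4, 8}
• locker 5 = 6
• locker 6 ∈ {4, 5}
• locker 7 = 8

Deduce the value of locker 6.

locker 5 has just one choice, so locker 5 = 6.
locker 7 must be 8 (only option left). Remove 8 from locker 1, locker 2, locker 4.
Among the 5 still-open variables, 5 fits only locker 6 (and all 5 values in {1, 3, 4, 5, 7} must be used), so locker 6 = 5.

5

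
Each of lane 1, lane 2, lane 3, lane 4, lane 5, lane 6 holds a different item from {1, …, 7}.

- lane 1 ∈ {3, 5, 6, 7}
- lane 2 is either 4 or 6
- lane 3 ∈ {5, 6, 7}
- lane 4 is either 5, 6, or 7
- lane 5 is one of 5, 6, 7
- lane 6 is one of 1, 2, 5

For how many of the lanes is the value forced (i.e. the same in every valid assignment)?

The 3 variables lane 3, lane 4, lane 5 are confined to {5, 6, 7}, which locks those values in; drop them from lane 1, lane 2, lane 6.
lane 1 must be 3 (only option left).
That leaves lane 2 = 4.
Determined: lane 1=3, lane 2=4. The other lanes each still have more than one consistent value. That makes 2.

2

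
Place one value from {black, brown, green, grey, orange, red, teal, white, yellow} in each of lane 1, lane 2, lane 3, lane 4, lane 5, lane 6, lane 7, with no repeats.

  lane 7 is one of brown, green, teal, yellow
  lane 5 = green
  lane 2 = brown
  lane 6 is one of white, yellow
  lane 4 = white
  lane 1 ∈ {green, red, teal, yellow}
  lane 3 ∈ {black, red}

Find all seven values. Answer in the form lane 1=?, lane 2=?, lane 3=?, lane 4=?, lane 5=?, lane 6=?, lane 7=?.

lane 2 must be brown (only option left). Remove brown from lane 7.
lane 4's domain is down to {white}, so lane 4 = white. Strike white from lane 6.
That leaves lane 5 = green. Remove green from lane 1, lane 7.
lane 6 has just one choice, so lane 6 = yellow. Remove yellow from lane 1, lane 7.
lane 7 has just one choice, so lane 7 = teal. So lane 1 can't be teal.
That leaves lane 1 = red. Remove red from lane 3.
lane 3 must be black (only option left).

lane 1=red, lane 2=brown, lane 3=black, lane 4=white, lane 5=green, lane 6=yellow, lane 7=teal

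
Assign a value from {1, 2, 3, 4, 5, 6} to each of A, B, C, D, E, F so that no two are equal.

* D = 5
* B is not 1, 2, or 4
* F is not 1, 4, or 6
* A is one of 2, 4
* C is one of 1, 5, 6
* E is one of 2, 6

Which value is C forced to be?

D must be 5 (only option left). Strike 5 from B, C, F.
The 5 still-open variables together cover exactly {1, 2, 3, 4, 6} — 5 values for 5 variables — and 1 appears only in C's list, so C = 1.

1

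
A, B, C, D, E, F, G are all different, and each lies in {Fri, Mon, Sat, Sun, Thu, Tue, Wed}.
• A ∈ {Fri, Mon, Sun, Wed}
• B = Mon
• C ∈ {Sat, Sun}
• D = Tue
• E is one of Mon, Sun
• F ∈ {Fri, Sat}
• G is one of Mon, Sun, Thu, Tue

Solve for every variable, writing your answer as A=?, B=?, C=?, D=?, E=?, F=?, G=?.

B must be Mon (only option left). Remove Mon from A, E, G.
D must be Tue (only option left). Eliminate Tue elsewhere: G.
E must be Sun (only option left). Strike Sun from A, C, G.
G has just one choice, so G = Thu.
C has just one choice, so C = Sat. Remove Sat from F.
F has just one choice, so F = Fri. So A can't be Fri.
A must be Wed (only option left).

A=Wed, B=Mon, C=Sat, D=Tue, E=Sun, F=Fri, G=Thu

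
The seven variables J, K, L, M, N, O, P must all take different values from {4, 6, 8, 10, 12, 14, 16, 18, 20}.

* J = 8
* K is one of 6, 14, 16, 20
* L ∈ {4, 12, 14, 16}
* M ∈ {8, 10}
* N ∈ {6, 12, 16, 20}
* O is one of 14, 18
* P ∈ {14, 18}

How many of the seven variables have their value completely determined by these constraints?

2

J has just one choice, so J = 8. Eliminate 8 elsewhere: M.
M's domain is down to {10}, so M = 10.
O and P between them cover only {14, 18} — a naked pair. Remove those values from K, L.
Determined: J=8, M=10. The other variables each still have more than one consistent value. That makes 2.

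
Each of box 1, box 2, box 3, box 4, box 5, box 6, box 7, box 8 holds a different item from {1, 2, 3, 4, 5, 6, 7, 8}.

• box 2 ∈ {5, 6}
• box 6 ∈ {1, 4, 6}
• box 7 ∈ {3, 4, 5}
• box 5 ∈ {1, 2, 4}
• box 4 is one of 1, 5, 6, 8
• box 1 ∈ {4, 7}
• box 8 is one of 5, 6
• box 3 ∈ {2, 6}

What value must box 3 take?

Among the 8 variables, 3 fits only box 7 (and all 8 values in {1, 2, 3, 4, 5, 6, 7, 8} must be used), so box 7 = 3.
Among the 7 still-open variables, 7 fits only box 1 (and all 7 values in {1, 2, 4, 5, 6, 7, 8} must be used), so box 1 = 7.
The 6 still-open variables together cover exactly {1, 2, 4, 5, 6, 8} — 6 values for 6 variables — and 8 appears only in box 4's list, so box 4 = 8.
The 2 variables box 2 and box 8 are confined to {5, 6}, which locks those values in; drop them from box 3, box 6.
So box 3 = 2.

2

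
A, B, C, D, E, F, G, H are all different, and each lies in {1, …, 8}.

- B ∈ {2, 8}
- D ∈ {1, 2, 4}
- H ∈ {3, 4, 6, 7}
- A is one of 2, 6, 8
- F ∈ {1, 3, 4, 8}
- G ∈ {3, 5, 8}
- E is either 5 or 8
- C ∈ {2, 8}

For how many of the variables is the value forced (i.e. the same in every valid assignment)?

4

Among the 8 variables, 7 fits only H (and all 8 values in {1, 2, 3, 4, 5, 6, 7, 8} must be used), so H = 7.
The 7 still-open variables together cover exactly {1, 2, 3, 4, 5, 6, 8} — 7 values for 7 variables — and 6 appears only in A's list, so A = 6.
The 2 variables B and C are confined to {2, 8}, which locks those values in; drop them from D, E, F, G.
E's domain is down to {5}, so E = 5. Remove 5 from G.
G must be 3 (only option left). So F can't be 3.
Determined: A=6, E=5, G=3, H=7. The other variables each still have more than one consistent value. That makes 4.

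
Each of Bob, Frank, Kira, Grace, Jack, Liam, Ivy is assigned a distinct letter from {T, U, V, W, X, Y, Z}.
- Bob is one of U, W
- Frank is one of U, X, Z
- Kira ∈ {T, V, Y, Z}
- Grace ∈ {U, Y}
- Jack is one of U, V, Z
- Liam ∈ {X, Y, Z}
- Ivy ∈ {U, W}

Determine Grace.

Y

The 7 variables together cover exactly {T, U, V, W, X, Y, Z} — 7 values for 7 variables — and T appears only in Kira's list, so Kira = T.
The 6 still-open variables draw from only 6 values {U, V, W, X, Y, Z}, so each is used; only Jack can be V, hence Jack = V.
The 2 variables Bob and Ivy are confined to {U, W}, which locks those values in; drop them from Frank, Grace.
So Grace = Y.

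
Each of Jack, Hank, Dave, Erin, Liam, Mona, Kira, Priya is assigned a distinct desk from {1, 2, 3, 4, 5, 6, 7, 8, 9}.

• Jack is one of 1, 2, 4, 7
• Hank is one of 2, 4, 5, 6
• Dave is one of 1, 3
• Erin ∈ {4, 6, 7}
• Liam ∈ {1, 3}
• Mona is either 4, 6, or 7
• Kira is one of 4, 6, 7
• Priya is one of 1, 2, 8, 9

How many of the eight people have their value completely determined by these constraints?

The 2 variables Dave and Liam are confined to {1, 3}, which locks those values in; drop them from Jack, Priya.
Erin, Mona, Kira between them cover only {4, 6, 7} — a naked triple. Remove those values from Jack, Hank.
Jack's domain is down to {2}, so Jack = 2. Remove 2 from Hank, Priya.
Hank must be 5 (only option left).
Determined: Jack=2, Hank=5. The other people each still have more than one consistent value. That makes 2.

2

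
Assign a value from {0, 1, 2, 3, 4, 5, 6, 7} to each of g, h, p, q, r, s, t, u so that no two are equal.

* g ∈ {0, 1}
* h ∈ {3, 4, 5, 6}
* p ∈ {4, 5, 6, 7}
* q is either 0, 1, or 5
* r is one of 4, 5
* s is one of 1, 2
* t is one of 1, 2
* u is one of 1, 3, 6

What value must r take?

4

The 8 variables together cover exactly {0, 1, 2, 3, 4, 5, 6, 7} — 8 values for 8 variables — and 7 appears only in p's list, so p = 7.
s and t share exactly the 2 values {1, 2}; by pigeonhole those values go to them, so strike 1, 2 from g, q, u.
g must be 0 (only option left). Remove 0 from q.
q must be 5 (only option left). Strike 5 from h, r.
So r = 4.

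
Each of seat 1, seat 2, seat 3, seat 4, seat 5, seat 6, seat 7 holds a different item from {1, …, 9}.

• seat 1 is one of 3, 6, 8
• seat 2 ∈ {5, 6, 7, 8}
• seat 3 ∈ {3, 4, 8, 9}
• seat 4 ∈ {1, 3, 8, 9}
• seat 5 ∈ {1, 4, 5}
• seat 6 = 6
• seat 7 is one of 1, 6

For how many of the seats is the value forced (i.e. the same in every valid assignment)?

seat 6 must be 6 (only option left). Eliminate 6 elsewhere: seat 1, seat 2, seat 7.
That leaves seat 7 = 1. So seat 4, seat 5 can't be 1.
Determined: seat 6=6, seat 7=1. The other seats each still have more than one consistent value. That makes 2.

2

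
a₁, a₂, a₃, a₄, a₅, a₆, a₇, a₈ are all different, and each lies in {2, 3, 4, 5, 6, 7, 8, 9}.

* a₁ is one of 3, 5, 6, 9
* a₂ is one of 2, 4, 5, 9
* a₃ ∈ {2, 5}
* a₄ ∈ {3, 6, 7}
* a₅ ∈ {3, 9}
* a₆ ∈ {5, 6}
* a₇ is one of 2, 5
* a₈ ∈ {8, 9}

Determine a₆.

Among the 8 variables, 4 fits only a₂ (and all 8 values in {2, 3, 4, 5, 6, 7, 8, 9} must be used), so a₂ = 4.
The 7 still-open variables draw from only 7 values {2, 3, 5, 6, 7, 8, 9}, so each is used; only a₄ can be 7, hence a₄ = 7.
The 6 still-open variables draw from only 6 values {2, 3, 5, 6, 8, 9}, so each is used; only a₈ can be 8, hence a₈ = 8.
a₃ and a₇ share exactly the 2 values {2, 5}; by pigeonhole those values go to them, so strike 2, 5 from a₁, a₆.
So a₆ = 6.

6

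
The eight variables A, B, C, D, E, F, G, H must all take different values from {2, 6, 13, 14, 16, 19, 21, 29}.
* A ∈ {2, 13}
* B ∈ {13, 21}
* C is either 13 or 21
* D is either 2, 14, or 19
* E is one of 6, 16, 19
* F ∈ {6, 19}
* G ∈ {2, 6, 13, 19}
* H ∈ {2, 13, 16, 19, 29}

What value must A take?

The 8 variables together cover exactly {2, 6, 13, 14, 16, 19, 21, 29} — 8 values for 8 variables — and 14 appears only in D's list, so D = 14.
The 7 still-open variables draw from only 7 values {2, 6, 13, 16, 19, 21, 29}, so each is used; only H can be 29, hence H = 29.
The 6 still-open variables draw from only 6 values {2, 6, 13, 16, 19, 21}, so each is used; only E can be 16, hence E = 16.
B and C share exactly the 2 values {13, 21}; by pigeonhole those values go to them, so strike 13, 21 from A, G.
So A = 2.

2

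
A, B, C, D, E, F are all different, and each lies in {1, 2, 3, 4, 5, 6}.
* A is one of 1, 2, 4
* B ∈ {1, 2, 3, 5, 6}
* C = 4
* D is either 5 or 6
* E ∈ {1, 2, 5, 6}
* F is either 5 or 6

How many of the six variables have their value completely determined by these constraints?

C must be 4 (only option left). Strike 4 from A.
The 5 still-open variables together cover exactly {1, 2, 3, 5, 6} — 5 values for 5 variables — and 3 appears only in B's list, so B = 3.
The 2 variables D and F are confined to {5, 6}, which locks those values in; drop them from E.
Determined: B=3, C=4. The other variables each still have more than one consistent value. That makes 2.

2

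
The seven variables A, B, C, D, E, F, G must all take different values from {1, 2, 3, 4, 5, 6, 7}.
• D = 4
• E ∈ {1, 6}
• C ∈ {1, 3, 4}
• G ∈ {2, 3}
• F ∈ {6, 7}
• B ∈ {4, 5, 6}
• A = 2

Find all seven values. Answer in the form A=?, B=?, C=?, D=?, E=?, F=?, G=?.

A=2, B=5, C=1, D=4, E=6, F=7, G=3

A has just one choice, so A = 2. Remove 2 from G.
D has just one choice, so D = 4. So B, C can't be 4.
G has just one choice, so G = 3. Strike 3 from C.
That leaves C = 1. So E can't be 1.
That leaves E = 6. Strike 6 from B, F.
F must be 7 (only option left).
B's domain is down to {5}, so B = 5.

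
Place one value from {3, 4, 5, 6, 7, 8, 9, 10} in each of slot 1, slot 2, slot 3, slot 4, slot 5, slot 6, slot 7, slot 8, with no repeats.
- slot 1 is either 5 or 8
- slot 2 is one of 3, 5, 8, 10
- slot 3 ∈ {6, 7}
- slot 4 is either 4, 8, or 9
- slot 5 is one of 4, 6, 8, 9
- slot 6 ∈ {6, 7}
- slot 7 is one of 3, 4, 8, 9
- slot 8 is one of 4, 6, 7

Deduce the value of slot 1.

The 8 variables draw from only 8 values {3, 4, 5, 6, 7, 8, 9, 10}, so each is used; only slot 2 can be 10, hence slot 2 = 10.
Among the 7 still-open variables, 3 fits only slot 7 (and all 7 values in {3, 4, 5, 6, 7, 8, 9} must be used), so slot 7 = 3.
The 6 still-open variables draw from only 6 values {4, 5, 6, 7, 8, 9}, so each is used; only slot 1 can be 5, hence slot 1 = 5.

5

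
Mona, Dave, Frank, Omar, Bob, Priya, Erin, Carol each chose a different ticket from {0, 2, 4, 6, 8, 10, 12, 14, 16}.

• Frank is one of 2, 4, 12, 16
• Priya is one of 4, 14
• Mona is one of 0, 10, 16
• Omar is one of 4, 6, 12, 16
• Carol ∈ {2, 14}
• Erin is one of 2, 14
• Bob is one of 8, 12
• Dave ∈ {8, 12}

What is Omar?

6

The 2 variables Dave and Bob are confined to {8, 12}, which locks those values in; drop them from Frank, Omar.
Erin and Carol share exactly the 2 values {2, 14}; by pigeonhole those values go to them, so strike 2, 14 from Frank, Priya.
Priya has just one choice, so Priya = 4. So Frank, Omar can't be 4.
Frank's domain is down to {16}, so Frank = 16. Strike 16 from Mona, Omar.
So Omar = 6.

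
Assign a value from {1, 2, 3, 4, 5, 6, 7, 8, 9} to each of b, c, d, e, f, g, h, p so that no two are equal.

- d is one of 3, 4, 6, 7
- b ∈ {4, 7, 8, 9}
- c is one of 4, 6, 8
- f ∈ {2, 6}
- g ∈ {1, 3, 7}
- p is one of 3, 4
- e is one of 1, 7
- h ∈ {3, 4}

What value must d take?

The 8 variables together cover exactly {1, 2, 3, 4, 6, 7, 8, 9} — 8 values for 8 variables — and 2 appears only in f's list, so f = 2.
Among the 7 still-open variables, 9 fits only b (and all 7 values in {1, 3, 4, 6, 7, 8, 9} must be used), so b = 9.
The 6 still-open variables draw from only 6 values {1, 3, 4, 6, 7, 8}, so each is used; only c can be 8, hence c = 8.
The 5 still-open variables draw from only 5 values {1, 3, 4, 6, 7}, so each is used; only d can be 6, hence d = 6.

6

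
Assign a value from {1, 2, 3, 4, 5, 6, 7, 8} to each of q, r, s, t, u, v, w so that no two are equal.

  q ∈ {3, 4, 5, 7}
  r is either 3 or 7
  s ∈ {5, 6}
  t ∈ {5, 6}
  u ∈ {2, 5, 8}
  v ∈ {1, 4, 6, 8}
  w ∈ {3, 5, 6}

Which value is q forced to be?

s and t between them cover only {5, 6} — a naked pair. Remove those values from q, u, v, w.
w's domain is down to {3}, so w = 3. Eliminate 3 elsewhere: q, r.
That leaves r = 7. Strike 7 from q.
So q = 4.

4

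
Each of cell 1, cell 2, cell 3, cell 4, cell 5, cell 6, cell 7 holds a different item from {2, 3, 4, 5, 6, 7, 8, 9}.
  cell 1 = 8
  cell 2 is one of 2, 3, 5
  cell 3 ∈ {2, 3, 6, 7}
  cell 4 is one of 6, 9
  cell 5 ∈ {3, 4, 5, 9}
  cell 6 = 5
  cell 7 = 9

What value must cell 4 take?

6

cell 1 must be 8 (only option left).
That leaves cell 6 = 5. So cell 2, cell 5 can't be 5.
cell 7 must be 9 (only option left). Remove 9 from cell 4, cell 5.
So cell 4 = 6.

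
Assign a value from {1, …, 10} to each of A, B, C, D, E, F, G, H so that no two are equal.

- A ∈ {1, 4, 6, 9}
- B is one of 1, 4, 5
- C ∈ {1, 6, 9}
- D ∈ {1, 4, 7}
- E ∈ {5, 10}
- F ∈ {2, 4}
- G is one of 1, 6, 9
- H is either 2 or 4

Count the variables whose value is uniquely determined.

3

The 8 variables together cover exactly {1, 2, 4, 5, 6, 7, 9, 10} — 8 values for 8 variables — and 7 appears only in D's list, so D = 7.
Among the 7 still-open variables, 10 fits only E (and all 7 values in {1, 2, 4, 5, 6, 9, 10} must be used), so E = 10.
Among the 6 still-open variables, 5 fits only B (and all 6 values in {1, 2, 4, 5, 6, 9} must be used), so B = 5.
F and H between them cover only {2, 4} — a naked pair. Remove those values from A.
Determined: B=5, D=7, E=10. The other variables each still have more than one consistent value. That makes 3.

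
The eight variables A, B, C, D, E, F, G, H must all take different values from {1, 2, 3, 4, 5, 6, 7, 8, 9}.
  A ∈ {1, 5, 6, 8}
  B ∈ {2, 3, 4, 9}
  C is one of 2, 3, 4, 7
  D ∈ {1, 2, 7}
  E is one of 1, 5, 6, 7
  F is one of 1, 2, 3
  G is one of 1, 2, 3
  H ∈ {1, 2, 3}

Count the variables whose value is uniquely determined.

3

F, G, H between them cover only {1, 2, 3} — a naked triple. Remove those values from A, B, C, D, E.
D must be 7 (only option left). Remove 7 from C, E.
That leaves C = 4. Eliminate 4 elsewhere: B.
B's domain is down to {9}, so B = 9.
Determined: B=9, C=4, D=7. The other variables each still have more than one consistent value. That makes 3.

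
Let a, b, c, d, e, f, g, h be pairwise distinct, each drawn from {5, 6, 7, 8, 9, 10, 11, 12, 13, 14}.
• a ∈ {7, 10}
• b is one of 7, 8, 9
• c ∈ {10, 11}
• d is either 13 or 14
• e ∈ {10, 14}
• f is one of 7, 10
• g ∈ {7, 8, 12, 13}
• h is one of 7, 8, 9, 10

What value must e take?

The 8 variables draw from only 8 values {7, 8, 9, 10, 11, 12, 13, 14}, so each is used; only c can be 11, hence c = 11.
The 7 still-open variables together cover exactly {7, 8, 9, 10, 12, 13, 14} — 7 values for 7 variables — and 12 appears only in g's list, so g = 12.
Among the 6 still-open variables, 13 fits only d (and all 6 values in {7, 8, 9, 10, 13, 14} must be used), so d = 13.
Among the 5 still-open variables, 14 fits only e (and all 5 values in {7, 8, 9, 10, 14} must be used), so e = 14.

14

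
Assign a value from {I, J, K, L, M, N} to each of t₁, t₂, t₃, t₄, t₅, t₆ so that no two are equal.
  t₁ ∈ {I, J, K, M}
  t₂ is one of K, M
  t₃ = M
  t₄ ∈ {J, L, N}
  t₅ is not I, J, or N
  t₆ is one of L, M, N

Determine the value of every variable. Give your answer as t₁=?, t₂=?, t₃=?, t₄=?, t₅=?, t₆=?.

t₃ has just one choice, so t₃ = M. Eliminate M elsewhere: t₁, t₂, t₅, t₆.
That leaves t₂ = K. Remove K from t₁, t₅.
t₅ must be L (only option left). So t₄, t₆ can't be L.
That leaves t₆ = N. Strike N from t₄.
t₄ has just one choice, so t₄ = J. So t₁ can't be J.
That leaves t₁ = I.

t₁=I, t₂=K, t₃=M, t₄=J, t₅=L, t₆=N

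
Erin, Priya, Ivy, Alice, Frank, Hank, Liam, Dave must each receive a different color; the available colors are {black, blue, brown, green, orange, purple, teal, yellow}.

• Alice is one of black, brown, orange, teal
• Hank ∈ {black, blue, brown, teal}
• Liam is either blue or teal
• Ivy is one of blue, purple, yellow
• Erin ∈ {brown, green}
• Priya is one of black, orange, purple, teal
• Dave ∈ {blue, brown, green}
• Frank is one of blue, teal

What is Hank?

The 8 variables draw from only 8 values {black, blue, brown, green, orange, purple, teal, yellow}, so each is used; only Ivy can be yellow, hence Ivy = yellow.
The 7 still-open variables together cover exactly {black, blue, brown, green, orange, purple, teal} — 7 values for 7 variables — and purple appears only in Priya's list, so Priya = purple.
The 6 still-open variables together cover exactly {black, blue, brown, green, orange, teal} — 6 values for 6 variables — and orange appears only in Alice's list, so Alice = orange.
Among the 5 still-open variables, black fits only Hank (and all 5 values in {black, blue, brown, green, teal} must be used), so Hank = black.

black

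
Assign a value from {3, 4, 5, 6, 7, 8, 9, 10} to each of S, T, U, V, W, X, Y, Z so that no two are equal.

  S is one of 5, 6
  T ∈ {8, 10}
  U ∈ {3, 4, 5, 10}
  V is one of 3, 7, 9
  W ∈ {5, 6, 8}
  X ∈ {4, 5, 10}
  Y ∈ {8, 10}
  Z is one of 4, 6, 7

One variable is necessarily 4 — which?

The 8 variables draw from only 8 values {3, 4, 5, 6, 7, 8, 9, 10}, so each is used; only V can be 9, hence V = 9.
The 7 still-open variables draw from only 7 values {3, 4, 5, 6, 7, 8, 10}, so each is used; only U can be 3, hence U = 3.
The 6 still-open variables draw from only 6 values {4, 5, 6, 7, 8, 10}, so each is used; only Z can be 7, hence Z = 7.
The 5 still-open variables together cover exactly {4, 5, 6, 8, 10} — 5 values for 5 variables — and 4 appears only in X's list, so X = 4.

X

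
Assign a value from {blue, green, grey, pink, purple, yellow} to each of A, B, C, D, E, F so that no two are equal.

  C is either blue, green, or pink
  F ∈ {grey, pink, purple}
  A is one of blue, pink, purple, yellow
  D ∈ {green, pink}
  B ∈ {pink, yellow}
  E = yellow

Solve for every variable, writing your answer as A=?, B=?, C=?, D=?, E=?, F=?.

E has just one choice, so E = yellow. Remove yellow from A, B.
B has just one choice, so B = pink. Strike pink from A, C, D, F.
D must be green (only option left). Eliminate green elsewhere: C.
That leaves C = blue. Strike blue from A.
A has just one choice, so A = purple. Eliminate purple elsewhere: F.
F has just one choice, so F = grey.

A=purple, B=pink, C=blue, D=green, E=yellow, F=grey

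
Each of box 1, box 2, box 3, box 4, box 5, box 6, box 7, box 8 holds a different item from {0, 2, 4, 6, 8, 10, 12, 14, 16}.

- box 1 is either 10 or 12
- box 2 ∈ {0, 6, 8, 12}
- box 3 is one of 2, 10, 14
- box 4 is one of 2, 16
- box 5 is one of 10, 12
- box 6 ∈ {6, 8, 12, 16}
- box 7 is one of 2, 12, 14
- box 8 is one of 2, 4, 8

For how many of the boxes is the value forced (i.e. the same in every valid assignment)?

box 1 and box 5 share exactly the 2 values {10, 12}; by pigeonhole those values go to them, so strike 10, 12 from box 2, box 3, box 6, box 7.
box 3 and box 7 share exactly the 2 values {2, 14}; by pigeonhole those values go to them, so strike 2, 14 from box 4, box 8.
box 4's domain is down to {16}, so box 4 = 16. So box 6 can't be 16.
Determined: box 4=16. The other boxes each still have more than one consistent value. That makes 1.

1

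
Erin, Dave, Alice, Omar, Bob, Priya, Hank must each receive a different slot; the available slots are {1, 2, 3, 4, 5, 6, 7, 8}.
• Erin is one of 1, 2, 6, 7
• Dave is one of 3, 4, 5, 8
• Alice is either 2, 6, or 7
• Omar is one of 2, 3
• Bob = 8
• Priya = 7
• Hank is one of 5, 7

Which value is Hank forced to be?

5

Bob has just one choice, so Bob = 8. Strike 8 from Dave.
Priya's domain is down to {7}, so Priya = 7. Remove 7 from Erin, Alice, Hank.
So Hank = 5.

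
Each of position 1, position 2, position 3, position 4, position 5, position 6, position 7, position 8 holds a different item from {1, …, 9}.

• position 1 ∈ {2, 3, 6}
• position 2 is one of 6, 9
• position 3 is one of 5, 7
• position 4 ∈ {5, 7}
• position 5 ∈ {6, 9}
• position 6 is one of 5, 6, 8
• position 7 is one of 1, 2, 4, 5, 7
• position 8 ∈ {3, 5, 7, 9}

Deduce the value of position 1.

position 2 and position 5 share exactly the 2 values {6, 9}; by pigeonhole those values go to them, so strike 6, 9 from position 1, position 6, position 8.
The 2 variables position 3 and position 4 are confined to {5, 7}, which locks those values in; drop them from position 6, position 7, position 8.
position 6's domain is down to {8}, so position 6 = 8.
position 8's domain is down to {3}, so position 8 = 3. Remove 3 from position 1.
So position 1 = 2.

2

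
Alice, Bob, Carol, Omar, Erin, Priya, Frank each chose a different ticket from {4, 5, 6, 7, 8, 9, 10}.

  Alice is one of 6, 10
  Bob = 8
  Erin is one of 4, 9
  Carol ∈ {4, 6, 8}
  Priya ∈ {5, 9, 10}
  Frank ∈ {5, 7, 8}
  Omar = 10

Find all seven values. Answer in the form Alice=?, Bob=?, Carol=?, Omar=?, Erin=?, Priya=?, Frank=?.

Alice=6, Bob=8, Carol=4, Omar=10, Erin=9, Priya=5, Frank=7

Bob has just one choice, so Bob = 8. Strike 8 from Carol, Frank.
Omar must be 10 (only option left). So Alice, Priya can't be 10.
That leaves Alice = 6. So Carol can't be 6.
That leaves Carol = 4. Strike 4 from Erin.
Erin has just one choice, so Erin = 9. Remove 9 from Priya.
Priya's domain is down to {5}, so Priya = 5. Strike 5 from Frank.
Frank has just one choice, so Frank = 7.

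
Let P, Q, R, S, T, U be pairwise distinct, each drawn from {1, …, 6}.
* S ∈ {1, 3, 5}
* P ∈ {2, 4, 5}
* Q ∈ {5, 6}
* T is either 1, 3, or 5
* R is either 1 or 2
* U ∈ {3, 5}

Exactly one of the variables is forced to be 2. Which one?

The 6 variables together cover exactly {1, 2, 3, 4, 5, 6} — 6 values for 6 variables — and 4 appears only in P's list, so P = 4.
The 5 still-open variables together cover exactly {1, 2, 3, 5, 6} — 5 values for 5 variables — and 2 appears only in R's list, so R = 2.

R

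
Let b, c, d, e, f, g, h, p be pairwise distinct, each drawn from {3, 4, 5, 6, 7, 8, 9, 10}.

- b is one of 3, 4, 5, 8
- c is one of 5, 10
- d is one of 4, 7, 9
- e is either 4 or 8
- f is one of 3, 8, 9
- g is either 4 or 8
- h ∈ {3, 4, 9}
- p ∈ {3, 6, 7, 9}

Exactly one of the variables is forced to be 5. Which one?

The 8 variables draw from only 8 values {3, 4, 5, 6, 7, 8, 9, 10}, so each is used; only p can be 6, hence p = 6.
Among the 7 still-open variables, 7 fits only d (and all 7 values in {3, 4, 5, 7, 8, 9, 10} must be used), so d = 7.
The 6 still-open variables draw from only 6 values {3, 4, 5, 8, 9, 10}, so each is used; only c can be 10, hence c = 10.
Among the 5 still-open variables, 5 fits only b (and all 5 values in {3, 4, 5, 8, 9} must be used), so b = 5.

b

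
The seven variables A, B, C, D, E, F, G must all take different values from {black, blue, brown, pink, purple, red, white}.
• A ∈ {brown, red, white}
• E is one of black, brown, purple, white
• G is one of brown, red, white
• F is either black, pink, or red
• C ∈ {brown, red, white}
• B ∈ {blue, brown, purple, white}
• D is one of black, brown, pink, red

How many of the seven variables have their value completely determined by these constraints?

The 7 variables together cover exactly {black, blue, brown, pink, purple, red, white} — 7 values for 7 variables — and blue appears only in B's list, so B = blue.
Among the 6 still-open variables, purple fits only E (and all 6 values in {black, brown, pink, purple, red, white} must be used), so E = purple.
A, C, G between them cover only {brown, red, white} — a naked triple. Remove those values from D, F.
Determined: B=blue, E=purple. The other variables each still have more than one consistent value. That makes 2.

2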